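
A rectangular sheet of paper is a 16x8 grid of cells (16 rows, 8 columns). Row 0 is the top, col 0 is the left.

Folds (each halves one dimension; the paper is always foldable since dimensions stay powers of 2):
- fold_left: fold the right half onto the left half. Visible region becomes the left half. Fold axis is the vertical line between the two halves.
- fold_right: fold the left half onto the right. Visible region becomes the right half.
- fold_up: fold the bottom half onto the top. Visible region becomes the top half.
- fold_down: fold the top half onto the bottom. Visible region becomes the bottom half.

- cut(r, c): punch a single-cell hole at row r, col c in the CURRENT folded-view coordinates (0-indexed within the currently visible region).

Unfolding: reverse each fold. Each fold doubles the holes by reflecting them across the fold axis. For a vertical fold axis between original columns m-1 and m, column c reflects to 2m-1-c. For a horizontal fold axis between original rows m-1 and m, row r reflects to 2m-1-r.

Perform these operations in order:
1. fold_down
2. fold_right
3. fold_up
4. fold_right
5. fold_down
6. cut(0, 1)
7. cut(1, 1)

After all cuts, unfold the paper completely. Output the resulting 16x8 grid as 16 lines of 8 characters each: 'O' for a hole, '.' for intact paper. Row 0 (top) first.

Op 1 fold_down: fold axis h@8; visible region now rows[8,16) x cols[0,8) = 8x8
Op 2 fold_right: fold axis v@4; visible region now rows[8,16) x cols[4,8) = 8x4
Op 3 fold_up: fold axis h@12; visible region now rows[8,12) x cols[4,8) = 4x4
Op 4 fold_right: fold axis v@6; visible region now rows[8,12) x cols[6,8) = 4x2
Op 5 fold_down: fold axis h@10; visible region now rows[10,12) x cols[6,8) = 2x2
Op 6 cut(0, 1): punch at orig (10,7); cuts so far [(10, 7)]; region rows[10,12) x cols[6,8) = 2x2
Op 7 cut(1, 1): punch at orig (11,7); cuts so far [(10, 7), (11, 7)]; region rows[10,12) x cols[6,8) = 2x2
Unfold 1 (reflect across h@10): 4 holes -> [(8, 7), (9, 7), (10, 7), (11, 7)]
Unfold 2 (reflect across v@6): 8 holes -> [(8, 4), (8, 7), (9, 4), (9, 7), (10, 4), (10, 7), (11, 4), (11, 7)]
Unfold 3 (reflect across h@12): 16 holes -> [(8, 4), (8, 7), (9, 4), (9, 7), (10, 4), (10, 7), (11, 4), (11, 7), (12, 4), (12, 7), (13, 4), (13, 7), (14, 4), (14, 7), (15, 4), (15, 7)]
Unfold 4 (reflect across v@4): 32 holes -> [(8, 0), (8, 3), (8, 4), (8, 7), (9, 0), (9, 3), (9, 4), (9, 7), (10, 0), (10, 3), (10, 4), (10, 7), (11, 0), (11, 3), (11, 4), (11, 7), (12, 0), (12, 3), (12, 4), (12, 7), (13, 0), (13, 3), (13, 4), (13, 7), (14, 0), (14, 3), (14, 4), (14, 7), (15, 0), (15, 3), (15, 4), (15, 7)]
Unfold 5 (reflect across h@8): 64 holes -> [(0, 0), (0, 3), (0, 4), (0, 7), (1, 0), (1, 3), (1, 4), (1, 7), (2, 0), (2, 3), (2, 4), (2, 7), (3, 0), (3, 3), (3, 4), (3, 7), (4, 0), (4, 3), (4, 4), (4, 7), (5, 0), (5, 3), (5, 4), (5, 7), (6, 0), (6, 3), (6, 4), (6, 7), (7, 0), (7, 3), (7, 4), (7, 7), (8, 0), (8, 3), (8, 4), (8, 7), (9, 0), (9, 3), (9, 4), (9, 7), (10, 0), (10, 3), (10, 4), (10, 7), (11, 0), (11, 3), (11, 4), (11, 7), (12, 0), (12, 3), (12, 4), (12, 7), (13, 0), (13, 3), (13, 4), (13, 7), (14, 0), (14, 3), (14, 4), (14, 7), (15, 0), (15, 3), (15, 4), (15, 7)]

Answer: O..OO..O
O..OO..O
O..OO..O
O..OO..O
O..OO..O
O..OO..O
O..OO..O
O..OO..O
O..OO..O
O..OO..O
O..OO..O
O..OO..O
O..OO..O
O..OO..O
O..OO..O
O..OO..O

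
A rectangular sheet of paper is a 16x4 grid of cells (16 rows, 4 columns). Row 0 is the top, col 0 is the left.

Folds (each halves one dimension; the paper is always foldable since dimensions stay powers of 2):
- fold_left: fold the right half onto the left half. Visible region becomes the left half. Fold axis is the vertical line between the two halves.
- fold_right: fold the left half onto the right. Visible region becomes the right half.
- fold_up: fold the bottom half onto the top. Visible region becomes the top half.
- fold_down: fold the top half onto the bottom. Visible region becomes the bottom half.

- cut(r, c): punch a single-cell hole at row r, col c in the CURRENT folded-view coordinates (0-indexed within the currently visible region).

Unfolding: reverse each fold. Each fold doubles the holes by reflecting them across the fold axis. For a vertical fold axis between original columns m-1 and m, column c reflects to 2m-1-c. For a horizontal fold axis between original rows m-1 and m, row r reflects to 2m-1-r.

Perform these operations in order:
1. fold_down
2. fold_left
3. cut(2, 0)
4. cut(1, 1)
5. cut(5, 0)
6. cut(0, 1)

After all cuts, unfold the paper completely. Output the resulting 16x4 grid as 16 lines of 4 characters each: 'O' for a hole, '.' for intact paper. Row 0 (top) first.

Answer: ....
....
O..O
....
....
O..O
.OO.
.OO.
.OO.
.OO.
O..O
....
....
O..O
....
....

Derivation:
Op 1 fold_down: fold axis h@8; visible region now rows[8,16) x cols[0,4) = 8x4
Op 2 fold_left: fold axis v@2; visible region now rows[8,16) x cols[0,2) = 8x2
Op 3 cut(2, 0): punch at orig (10,0); cuts so far [(10, 0)]; region rows[8,16) x cols[0,2) = 8x2
Op 4 cut(1, 1): punch at orig (9,1); cuts so far [(9, 1), (10, 0)]; region rows[8,16) x cols[0,2) = 8x2
Op 5 cut(5, 0): punch at orig (13,0); cuts so far [(9, 1), (10, 0), (13, 0)]; region rows[8,16) x cols[0,2) = 8x2
Op 6 cut(0, 1): punch at orig (8,1); cuts so far [(8, 1), (9, 1), (10, 0), (13, 0)]; region rows[8,16) x cols[0,2) = 8x2
Unfold 1 (reflect across v@2): 8 holes -> [(8, 1), (8, 2), (9, 1), (9, 2), (10, 0), (10, 3), (13, 0), (13, 3)]
Unfold 2 (reflect across h@8): 16 holes -> [(2, 0), (2, 3), (5, 0), (5, 3), (6, 1), (6, 2), (7, 1), (7, 2), (8, 1), (8, 2), (9, 1), (9, 2), (10, 0), (10, 3), (13, 0), (13, 3)]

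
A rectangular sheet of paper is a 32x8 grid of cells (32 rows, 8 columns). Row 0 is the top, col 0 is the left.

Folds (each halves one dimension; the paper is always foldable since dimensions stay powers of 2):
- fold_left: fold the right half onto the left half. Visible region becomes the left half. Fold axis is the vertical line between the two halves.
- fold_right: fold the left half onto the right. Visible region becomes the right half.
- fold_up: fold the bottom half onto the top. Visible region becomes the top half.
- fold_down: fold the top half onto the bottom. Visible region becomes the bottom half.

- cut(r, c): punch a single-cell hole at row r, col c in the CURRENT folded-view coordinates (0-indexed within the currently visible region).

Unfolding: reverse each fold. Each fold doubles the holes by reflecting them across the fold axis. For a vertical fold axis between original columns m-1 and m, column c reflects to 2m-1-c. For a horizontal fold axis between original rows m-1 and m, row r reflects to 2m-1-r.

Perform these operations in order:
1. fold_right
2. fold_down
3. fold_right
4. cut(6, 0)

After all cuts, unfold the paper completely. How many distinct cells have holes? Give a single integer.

Op 1 fold_right: fold axis v@4; visible region now rows[0,32) x cols[4,8) = 32x4
Op 2 fold_down: fold axis h@16; visible region now rows[16,32) x cols[4,8) = 16x4
Op 3 fold_right: fold axis v@6; visible region now rows[16,32) x cols[6,8) = 16x2
Op 4 cut(6, 0): punch at orig (22,6); cuts so far [(22, 6)]; region rows[16,32) x cols[6,8) = 16x2
Unfold 1 (reflect across v@6): 2 holes -> [(22, 5), (22, 6)]
Unfold 2 (reflect across h@16): 4 holes -> [(9, 5), (9, 6), (22, 5), (22, 6)]
Unfold 3 (reflect across v@4): 8 holes -> [(9, 1), (9, 2), (9, 5), (9, 6), (22, 1), (22, 2), (22, 5), (22, 6)]

Answer: 8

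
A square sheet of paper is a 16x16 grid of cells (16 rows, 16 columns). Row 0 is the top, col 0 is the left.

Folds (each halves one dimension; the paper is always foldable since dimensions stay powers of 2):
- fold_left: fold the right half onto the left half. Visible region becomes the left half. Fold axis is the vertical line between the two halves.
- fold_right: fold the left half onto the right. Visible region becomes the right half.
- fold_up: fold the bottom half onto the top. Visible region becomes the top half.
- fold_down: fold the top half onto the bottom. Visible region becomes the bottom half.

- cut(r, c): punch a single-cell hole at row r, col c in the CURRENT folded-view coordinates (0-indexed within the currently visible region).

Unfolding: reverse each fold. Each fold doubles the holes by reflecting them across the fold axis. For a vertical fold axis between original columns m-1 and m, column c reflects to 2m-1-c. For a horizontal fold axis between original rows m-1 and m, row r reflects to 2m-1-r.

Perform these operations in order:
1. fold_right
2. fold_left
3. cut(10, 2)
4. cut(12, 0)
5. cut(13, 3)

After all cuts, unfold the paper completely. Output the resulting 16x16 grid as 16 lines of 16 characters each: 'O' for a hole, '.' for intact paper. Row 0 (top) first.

Answer: ................
................
................
................
................
................
................
................
................
................
..O..O....O..O..
................
O......OO......O
...OO......OO...
................
................

Derivation:
Op 1 fold_right: fold axis v@8; visible region now rows[0,16) x cols[8,16) = 16x8
Op 2 fold_left: fold axis v@12; visible region now rows[0,16) x cols[8,12) = 16x4
Op 3 cut(10, 2): punch at orig (10,10); cuts so far [(10, 10)]; region rows[0,16) x cols[8,12) = 16x4
Op 4 cut(12, 0): punch at orig (12,8); cuts so far [(10, 10), (12, 8)]; region rows[0,16) x cols[8,12) = 16x4
Op 5 cut(13, 3): punch at orig (13,11); cuts so far [(10, 10), (12, 8), (13, 11)]; region rows[0,16) x cols[8,12) = 16x4
Unfold 1 (reflect across v@12): 6 holes -> [(10, 10), (10, 13), (12, 8), (12, 15), (13, 11), (13, 12)]
Unfold 2 (reflect across v@8): 12 holes -> [(10, 2), (10, 5), (10, 10), (10, 13), (12, 0), (12, 7), (12, 8), (12, 15), (13, 3), (13, 4), (13, 11), (13, 12)]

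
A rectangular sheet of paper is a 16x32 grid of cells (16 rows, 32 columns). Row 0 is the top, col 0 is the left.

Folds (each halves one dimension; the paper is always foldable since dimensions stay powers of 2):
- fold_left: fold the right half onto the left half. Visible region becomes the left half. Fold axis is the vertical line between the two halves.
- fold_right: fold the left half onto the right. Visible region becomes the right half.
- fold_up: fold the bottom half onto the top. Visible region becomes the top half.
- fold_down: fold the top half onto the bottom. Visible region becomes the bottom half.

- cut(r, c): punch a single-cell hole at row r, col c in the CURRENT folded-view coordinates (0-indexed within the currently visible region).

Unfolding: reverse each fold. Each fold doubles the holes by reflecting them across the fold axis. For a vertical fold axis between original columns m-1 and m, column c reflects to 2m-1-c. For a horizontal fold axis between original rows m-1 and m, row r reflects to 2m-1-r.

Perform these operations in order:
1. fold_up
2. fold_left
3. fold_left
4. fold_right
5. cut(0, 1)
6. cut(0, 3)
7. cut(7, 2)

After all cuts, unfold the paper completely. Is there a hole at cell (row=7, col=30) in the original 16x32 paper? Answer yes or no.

Answer: yes

Derivation:
Op 1 fold_up: fold axis h@8; visible region now rows[0,8) x cols[0,32) = 8x32
Op 2 fold_left: fold axis v@16; visible region now rows[0,8) x cols[0,16) = 8x16
Op 3 fold_left: fold axis v@8; visible region now rows[0,8) x cols[0,8) = 8x8
Op 4 fold_right: fold axis v@4; visible region now rows[0,8) x cols[4,8) = 8x4
Op 5 cut(0, 1): punch at orig (0,5); cuts so far [(0, 5)]; region rows[0,8) x cols[4,8) = 8x4
Op 6 cut(0, 3): punch at orig (0,7); cuts so far [(0, 5), (0, 7)]; region rows[0,8) x cols[4,8) = 8x4
Op 7 cut(7, 2): punch at orig (7,6); cuts so far [(0, 5), (0, 7), (7, 6)]; region rows[0,8) x cols[4,8) = 8x4
Unfold 1 (reflect across v@4): 6 holes -> [(0, 0), (0, 2), (0, 5), (0, 7), (7, 1), (7, 6)]
Unfold 2 (reflect across v@8): 12 holes -> [(0, 0), (0, 2), (0, 5), (0, 7), (0, 8), (0, 10), (0, 13), (0, 15), (7, 1), (7, 6), (7, 9), (7, 14)]
Unfold 3 (reflect across v@16): 24 holes -> [(0, 0), (0, 2), (0, 5), (0, 7), (0, 8), (0, 10), (0, 13), (0, 15), (0, 16), (0, 18), (0, 21), (0, 23), (0, 24), (0, 26), (0, 29), (0, 31), (7, 1), (7, 6), (7, 9), (7, 14), (7, 17), (7, 22), (7, 25), (7, 30)]
Unfold 4 (reflect across h@8): 48 holes -> [(0, 0), (0, 2), (0, 5), (0, 7), (0, 8), (0, 10), (0, 13), (0, 15), (0, 16), (0, 18), (0, 21), (0, 23), (0, 24), (0, 26), (0, 29), (0, 31), (7, 1), (7, 6), (7, 9), (7, 14), (7, 17), (7, 22), (7, 25), (7, 30), (8, 1), (8, 6), (8, 9), (8, 14), (8, 17), (8, 22), (8, 25), (8, 30), (15, 0), (15, 2), (15, 5), (15, 7), (15, 8), (15, 10), (15, 13), (15, 15), (15, 16), (15, 18), (15, 21), (15, 23), (15, 24), (15, 26), (15, 29), (15, 31)]
Holes: [(0, 0), (0, 2), (0, 5), (0, 7), (0, 8), (0, 10), (0, 13), (0, 15), (0, 16), (0, 18), (0, 21), (0, 23), (0, 24), (0, 26), (0, 29), (0, 31), (7, 1), (7, 6), (7, 9), (7, 14), (7, 17), (7, 22), (7, 25), (7, 30), (8, 1), (8, 6), (8, 9), (8, 14), (8, 17), (8, 22), (8, 25), (8, 30), (15, 0), (15, 2), (15, 5), (15, 7), (15, 8), (15, 10), (15, 13), (15, 15), (15, 16), (15, 18), (15, 21), (15, 23), (15, 24), (15, 26), (15, 29), (15, 31)]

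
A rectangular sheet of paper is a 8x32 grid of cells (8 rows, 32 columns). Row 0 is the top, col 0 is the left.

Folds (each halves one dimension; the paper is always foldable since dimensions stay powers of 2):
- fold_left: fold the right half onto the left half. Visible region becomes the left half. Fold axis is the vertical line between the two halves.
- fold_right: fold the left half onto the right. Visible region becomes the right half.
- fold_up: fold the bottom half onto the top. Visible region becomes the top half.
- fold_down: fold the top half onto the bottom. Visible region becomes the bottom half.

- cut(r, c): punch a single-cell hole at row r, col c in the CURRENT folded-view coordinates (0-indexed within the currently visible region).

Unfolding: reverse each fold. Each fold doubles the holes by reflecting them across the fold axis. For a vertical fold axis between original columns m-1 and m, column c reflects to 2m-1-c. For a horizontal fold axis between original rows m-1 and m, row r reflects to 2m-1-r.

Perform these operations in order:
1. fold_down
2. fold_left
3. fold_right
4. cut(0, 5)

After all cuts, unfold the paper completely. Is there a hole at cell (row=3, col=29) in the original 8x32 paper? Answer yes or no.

Op 1 fold_down: fold axis h@4; visible region now rows[4,8) x cols[0,32) = 4x32
Op 2 fold_left: fold axis v@16; visible region now rows[4,8) x cols[0,16) = 4x16
Op 3 fold_right: fold axis v@8; visible region now rows[4,8) x cols[8,16) = 4x8
Op 4 cut(0, 5): punch at orig (4,13); cuts so far [(4, 13)]; region rows[4,8) x cols[8,16) = 4x8
Unfold 1 (reflect across v@8): 2 holes -> [(4, 2), (4, 13)]
Unfold 2 (reflect across v@16): 4 holes -> [(4, 2), (4, 13), (4, 18), (4, 29)]
Unfold 3 (reflect across h@4): 8 holes -> [(3, 2), (3, 13), (3, 18), (3, 29), (4, 2), (4, 13), (4, 18), (4, 29)]
Holes: [(3, 2), (3, 13), (3, 18), (3, 29), (4, 2), (4, 13), (4, 18), (4, 29)]

Answer: yes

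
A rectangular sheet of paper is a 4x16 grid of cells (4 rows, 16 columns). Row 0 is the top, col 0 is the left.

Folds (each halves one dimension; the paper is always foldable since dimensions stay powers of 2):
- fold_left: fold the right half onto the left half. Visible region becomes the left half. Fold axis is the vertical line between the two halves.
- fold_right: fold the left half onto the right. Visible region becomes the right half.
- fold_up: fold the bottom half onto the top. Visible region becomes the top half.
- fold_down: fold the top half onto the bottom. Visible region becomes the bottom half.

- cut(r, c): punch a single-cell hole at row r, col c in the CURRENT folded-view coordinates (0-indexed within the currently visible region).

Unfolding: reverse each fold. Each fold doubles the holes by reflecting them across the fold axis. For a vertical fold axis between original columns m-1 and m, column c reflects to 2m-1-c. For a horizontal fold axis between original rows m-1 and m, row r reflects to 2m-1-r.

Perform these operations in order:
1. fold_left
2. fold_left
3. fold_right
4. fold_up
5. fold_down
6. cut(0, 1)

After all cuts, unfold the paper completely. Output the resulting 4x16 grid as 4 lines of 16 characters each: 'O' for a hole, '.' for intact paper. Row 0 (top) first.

Op 1 fold_left: fold axis v@8; visible region now rows[0,4) x cols[0,8) = 4x8
Op 2 fold_left: fold axis v@4; visible region now rows[0,4) x cols[0,4) = 4x4
Op 3 fold_right: fold axis v@2; visible region now rows[0,4) x cols[2,4) = 4x2
Op 4 fold_up: fold axis h@2; visible region now rows[0,2) x cols[2,4) = 2x2
Op 5 fold_down: fold axis h@1; visible region now rows[1,2) x cols[2,4) = 1x2
Op 6 cut(0, 1): punch at orig (1,3); cuts so far [(1, 3)]; region rows[1,2) x cols[2,4) = 1x2
Unfold 1 (reflect across h@1): 2 holes -> [(0, 3), (1, 3)]
Unfold 2 (reflect across h@2): 4 holes -> [(0, 3), (1, 3), (2, 3), (3, 3)]
Unfold 3 (reflect across v@2): 8 holes -> [(0, 0), (0, 3), (1, 0), (1, 3), (2, 0), (2, 3), (3, 0), (3, 3)]
Unfold 4 (reflect across v@4): 16 holes -> [(0, 0), (0, 3), (0, 4), (0, 7), (1, 0), (1, 3), (1, 4), (1, 7), (2, 0), (2, 3), (2, 4), (2, 7), (3, 0), (3, 3), (3, 4), (3, 7)]
Unfold 5 (reflect across v@8): 32 holes -> [(0, 0), (0, 3), (0, 4), (0, 7), (0, 8), (0, 11), (0, 12), (0, 15), (1, 0), (1, 3), (1, 4), (1, 7), (1, 8), (1, 11), (1, 12), (1, 15), (2, 0), (2, 3), (2, 4), (2, 7), (2, 8), (2, 11), (2, 12), (2, 15), (3, 0), (3, 3), (3, 4), (3, 7), (3, 8), (3, 11), (3, 12), (3, 15)]

Answer: O..OO..OO..OO..O
O..OO..OO..OO..O
O..OO..OO..OO..O
O..OO..OO..OO..O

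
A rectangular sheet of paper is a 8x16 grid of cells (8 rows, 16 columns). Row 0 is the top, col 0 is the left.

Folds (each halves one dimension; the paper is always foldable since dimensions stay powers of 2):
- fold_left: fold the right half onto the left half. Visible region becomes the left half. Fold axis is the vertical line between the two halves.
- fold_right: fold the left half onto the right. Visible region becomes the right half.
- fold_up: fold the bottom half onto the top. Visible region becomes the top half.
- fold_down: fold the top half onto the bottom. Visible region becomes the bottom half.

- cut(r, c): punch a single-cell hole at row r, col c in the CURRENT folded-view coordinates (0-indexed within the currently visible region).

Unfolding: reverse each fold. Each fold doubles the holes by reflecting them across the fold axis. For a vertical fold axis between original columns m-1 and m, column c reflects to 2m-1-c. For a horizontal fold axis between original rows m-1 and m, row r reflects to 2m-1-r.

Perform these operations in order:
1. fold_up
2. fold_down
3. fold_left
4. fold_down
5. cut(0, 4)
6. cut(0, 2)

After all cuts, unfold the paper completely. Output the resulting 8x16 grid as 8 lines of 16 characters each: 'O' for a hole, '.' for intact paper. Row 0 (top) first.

Op 1 fold_up: fold axis h@4; visible region now rows[0,4) x cols[0,16) = 4x16
Op 2 fold_down: fold axis h@2; visible region now rows[2,4) x cols[0,16) = 2x16
Op 3 fold_left: fold axis v@8; visible region now rows[2,4) x cols[0,8) = 2x8
Op 4 fold_down: fold axis h@3; visible region now rows[3,4) x cols[0,8) = 1x8
Op 5 cut(0, 4): punch at orig (3,4); cuts so far [(3, 4)]; region rows[3,4) x cols[0,8) = 1x8
Op 6 cut(0, 2): punch at orig (3,2); cuts so far [(3, 2), (3, 4)]; region rows[3,4) x cols[0,8) = 1x8
Unfold 1 (reflect across h@3): 4 holes -> [(2, 2), (2, 4), (3, 2), (3, 4)]
Unfold 2 (reflect across v@8): 8 holes -> [(2, 2), (2, 4), (2, 11), (2, 13), (3, 2), (3, 4), (3, 11), (3, 13)]
Unfold 3 (reflect across h@2): 16 holes -> [(0, 2), (0, 4), (0, 11), (0, 13), (1, 2), (1, 4), (1, 11), (1, 13), (2, 2), (2, 4), (2, 11), (2, 13), (3, 2), (3, 4), (3, 11), (3, 13)]
Unfold 4 (reflect across h@4): 32 holes -> [(0, 2), (0, 4), (0, 11), (0, 13), (1, 2), (1, 4), (1, 11), (1, 13), (2, 2), (2, 4), (2, 11), (2, 13), (3, 2), (3, 4), (3, 11), (3, 13), (4, 2), (4, 4), (4, 11), (4, 13), (5, 2), (5, 4), (5, 11), (5, 13), (6, 2), (6, 4), (6, 11), (6, 13), (7, 2), (7, 4), (7, 11), (7, 13)]

Answer: ..O.O......O.O..
..O.O......O.O..
..O.O......O.O..
..O.O......O.O..
..O.O......O.O..
..O.O......O.O..
..O.O......O.O..
..O.O......O.O..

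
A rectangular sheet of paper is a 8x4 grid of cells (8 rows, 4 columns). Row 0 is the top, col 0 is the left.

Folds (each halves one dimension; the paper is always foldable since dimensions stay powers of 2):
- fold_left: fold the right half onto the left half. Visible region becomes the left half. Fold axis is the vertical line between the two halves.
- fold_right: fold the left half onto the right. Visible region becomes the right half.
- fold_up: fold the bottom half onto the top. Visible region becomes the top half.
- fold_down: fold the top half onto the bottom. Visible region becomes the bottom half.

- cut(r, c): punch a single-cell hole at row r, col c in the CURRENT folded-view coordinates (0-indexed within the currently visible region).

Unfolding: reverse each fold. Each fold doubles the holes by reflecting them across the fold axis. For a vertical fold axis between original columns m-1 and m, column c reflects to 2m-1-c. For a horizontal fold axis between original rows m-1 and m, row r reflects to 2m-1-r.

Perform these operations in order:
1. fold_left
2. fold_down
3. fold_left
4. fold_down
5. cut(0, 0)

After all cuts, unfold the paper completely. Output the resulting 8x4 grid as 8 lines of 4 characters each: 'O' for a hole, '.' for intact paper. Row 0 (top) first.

Answer: ....
OOOO
OOOO
....
....
OOOO
OOOO
....

Derivation:
Op 1 fold_left: fold axis v@2; visible region now rows[0,8) x cols[0,2) = 8x2
Op 2 fold_down: fold axis h@4; visible region now rows[4,8) x cols[0,2) = 4x2
Op 3 fold_left: fold axis v@1; visible region now rows[4,8) x cols[0,1) = 4x1
Op 4 fold_down: fold axis h@6; visible region now rows[6,8) x cols[0,1) = 2x1
Op 5 cut(0, 0): punch at orig (6,0); cuts so far [(6, 0)]; region rows[6,8) x cols[0,1) = 2x1
Unfold 1 (reflect across h@6): 2 holes -> [(5, 0), (6, 0)]
Unfold 2 (reflect across v@1): 4 holes -> [(5, 0), (5, 1), (6, 0), (6, 1)]
Unfold 3 (reflect across h@4): 8 holes -> [(1, 0), (1, 1), (2, 0), (2, 1), (5, 0), (5, 1), (6, 0), (6, 1)]
Unfold 4 (reflect across v@2): 16 holes -> [(1, 0), (1, 1), (1, 2), (1, 3), (2, 0), (2, 1), (2, 2), (2, 3), (5, 0), (5, 1), (5, 2), (5, 3), (6, 0), (6, 1), (6, 2), (6, 3)]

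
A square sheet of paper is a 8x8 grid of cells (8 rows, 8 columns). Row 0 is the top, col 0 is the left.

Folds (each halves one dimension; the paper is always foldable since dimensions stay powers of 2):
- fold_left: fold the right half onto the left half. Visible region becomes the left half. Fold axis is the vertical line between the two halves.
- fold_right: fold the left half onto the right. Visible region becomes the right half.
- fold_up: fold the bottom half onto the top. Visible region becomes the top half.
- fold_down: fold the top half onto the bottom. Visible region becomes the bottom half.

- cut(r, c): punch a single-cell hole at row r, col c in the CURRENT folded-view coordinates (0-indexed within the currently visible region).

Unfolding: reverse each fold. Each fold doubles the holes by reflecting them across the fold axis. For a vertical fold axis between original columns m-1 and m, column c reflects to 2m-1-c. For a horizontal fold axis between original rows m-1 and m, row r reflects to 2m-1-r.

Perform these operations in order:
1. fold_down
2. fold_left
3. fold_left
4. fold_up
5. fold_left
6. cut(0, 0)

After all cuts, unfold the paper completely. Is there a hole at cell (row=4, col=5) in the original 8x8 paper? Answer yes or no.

Answer: yes

Derivation:
Op 1 fold_down: fold axis h@4; visible region now rows[4,8) x cols[0,8) = 4x8
Op 2 fold_left: fold axis v@4; visible region now rows[4,8) x cols[0,4) = 4x4
Op 3 fold_left: fold axis v@2; visible region now rows[4,8) x cols[0,2) = 4x2
Op 4 fold_up: fold axis h@6; visible region now rows[4,6) x cols[0,2) = 2x2
Op 5 fold_left: fold axis v@1; visible region now rows[4,6) x cols[0,1) = 2x1
Op 6 cut(0, 0): punch at orig (4,0); cuts so far [(4, 0)]; region rows[4,6) x cols[0,1) = 2x1
Unfold 1 (reflect across v@1): 2 holes -> [(4, 0), (4, 1)]
Unfold 2 (reflect across h@6): 4 holes -> [(4, 0), (4, 1), (7, 0), (7, 1)]
Unfold 3 (reflect across v@2): 8 holes -> [(4, 0), (4, 1), (4, 2), (4, 3), (7, 0), (7, 1), (7, 2), (7, 3)]
Unfold 4 (reflect across v@4): 16 holes -> [(4, 0), (4, 1), (4, 2), (4, 3), (4, 4), (4, 5), (4, 6), (4, 7), (7, 0), (7, 1), (7, 2), (7, 3), (7, 4), (7, 5), (7, 6), (7, 7)]
Unfold 5 (reflect across h@4): 32 holes -> [(0, 0), (0, 1), (0, 2), (0, 3), (0, 4), (0, 5), (0, 6), (0, 7), (3, 0), (3, 1), (3, 2), (3, 3), (3, 4), (3, 5), (3, 6), (3, 7), (4, 0), (4, 1), (4, 2), (4, 3), (4, 4), (4, 5), (4, 6), (4, 7), (7, 0), (7, 1), (7, 2), (7, 3), (7, 4), (7, 5), (7, 6), (7, 7)]
Holes: [(0, 0), (0, 1), (0, 2), (0, 3), (0, 4), (0, 5), (0, 6), (0, 7), (3, 0), (3, 1), (3, 2), (3, 3), (3, 4), (3, 5), (3, 6), (3, 7), (4, 0), (4, 1), (4, 2), (4, 3), (4, 4), (4, 5), (4, 6), (4, 7), (7, 0), (7, 1), (7, 2), (7, 3), (7, 4), (7, 5), (7, 6), (7, 7)]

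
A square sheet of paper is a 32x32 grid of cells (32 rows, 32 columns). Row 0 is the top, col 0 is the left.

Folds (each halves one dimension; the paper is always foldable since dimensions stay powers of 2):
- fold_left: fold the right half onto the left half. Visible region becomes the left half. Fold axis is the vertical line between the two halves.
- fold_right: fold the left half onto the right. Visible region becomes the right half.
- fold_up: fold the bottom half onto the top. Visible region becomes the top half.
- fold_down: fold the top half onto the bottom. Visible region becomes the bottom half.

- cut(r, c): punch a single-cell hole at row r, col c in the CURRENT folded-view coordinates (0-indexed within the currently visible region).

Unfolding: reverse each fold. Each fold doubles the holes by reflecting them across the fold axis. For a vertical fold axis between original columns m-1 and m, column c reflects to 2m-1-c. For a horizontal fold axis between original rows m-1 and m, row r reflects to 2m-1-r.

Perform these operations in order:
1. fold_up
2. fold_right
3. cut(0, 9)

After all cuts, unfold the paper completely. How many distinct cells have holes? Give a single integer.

Answer: 4

Derivation:
Op 1 fold_up: fold axis h@16; visible region now rows[0,16) x cols[0,32) = 16x32
Op 2 fold_right: fold axis v@16; visible region now rows[0,16) x cols[16,32) = 16x16
Op 3 cut(0, 9): punch at orig (0,25); cuts so far [(0, 25)]; region rows[0,16) x cols[16,32) = 16x16
Unfold 1 (reflect across v@16): 2 holes -> [(0, 6), (0, 25)]
Unfold 2 (reflect across h@16): 4 holes -> [(0, 6), (0, 25), (31, 6), (31, 25)]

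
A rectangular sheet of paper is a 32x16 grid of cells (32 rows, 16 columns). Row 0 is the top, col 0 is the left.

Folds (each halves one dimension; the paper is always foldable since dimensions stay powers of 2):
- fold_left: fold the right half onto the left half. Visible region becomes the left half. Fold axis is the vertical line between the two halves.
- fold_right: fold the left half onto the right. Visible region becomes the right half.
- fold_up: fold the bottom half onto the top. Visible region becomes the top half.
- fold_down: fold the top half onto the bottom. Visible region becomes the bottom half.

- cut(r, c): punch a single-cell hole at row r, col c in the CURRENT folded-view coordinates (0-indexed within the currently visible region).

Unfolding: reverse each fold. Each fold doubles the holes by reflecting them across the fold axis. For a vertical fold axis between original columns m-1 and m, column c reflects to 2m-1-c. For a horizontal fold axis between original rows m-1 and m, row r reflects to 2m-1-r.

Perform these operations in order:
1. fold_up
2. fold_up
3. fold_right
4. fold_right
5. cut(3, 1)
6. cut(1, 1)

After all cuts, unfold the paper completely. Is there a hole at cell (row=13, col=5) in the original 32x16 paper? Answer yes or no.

Answer: no

Derivation:
Op 1 fold_up: fold axis h@16; visible region now rows[0,16) x cols[0,16) = 16x16
Op 2 fold_up: fold axis h@8; visible region now rows[0,8) x cols[0,16) = 8x16
Op 3 fold_right: fold axis v@8; visible region now rows[0,8) x cols[8,16) = 8x8
Op 4 fold_right: fold axis v@12; visible region now rows[0,8) x cols[12,16) = 8x4
Op 5 cut(3, 1): punch at orig (3,13); cuts so far [(3, 13)]; region rows[0,8) x cols[12,16) = 8x4
Op 6 cut(1, 1): punch at orig (1,13); cuts so far [(1, 13), (3, 13)]; region rows[0,8) x cols[12,16) = 8x4
Unfold 1 (reflect across v@12): 4 holes -> [(1, 10), (1, 13), (3, 10), (3, 13)]
Unfold 2 (reflect across v@8): 8 holes -> [(1, 2), (1, 5), (1, 10), (1, 13), (3, 2), (3, 5), (3, 10), (3, 13)]
Unfold 3 (reflect across h@8): 16 holes -> [(1, 2), (1, 5), (1, 10), (1, 13), (3, 2), (3, 5), (3, 10), (3, 13), (12, 2), (12, 5), (12, 10), (12, 13), (14, 2), (14, 5), (14, 10), (14, 13)]
Unfold 4 (reflect across h@16): 32 holes -> [(1, 2), (1, 5), (1, 10), (1, 13), (3, 2), (3, 5), (3, 10), (3, 13), (12, 2), (12, 5), (12, 10), (12, 13), (14, 2), (14, 5), (14, 10), (14, 13), (17, 2), (17, 5), (17, 10), (17, 13), (19, 2), (19, 5), (19, 10), (19, 13), (28, 2), (28, 5), (28, 10), (28, 13), (30, 2), (30, 5), (30, 10), (30, 13)]
Holes: [(1, 2), (1, 5), (1, 10), (1, 13), (3, 2), (3, 5), (3, 10), (3, 13), (12, 2), (12, 5), (12, 10), (12, 13), (14, 2), (14, 5), (14, 10), (14, 13), (17, 2), (17, 5), (17, 10), (17, 13), (19, 2), (19, 5), (19, 10), (19, 13), (28, 2), (28, 5), (28, 10), (28, 13), (30, 2), (30, 5), (30, 10), (30, 13)]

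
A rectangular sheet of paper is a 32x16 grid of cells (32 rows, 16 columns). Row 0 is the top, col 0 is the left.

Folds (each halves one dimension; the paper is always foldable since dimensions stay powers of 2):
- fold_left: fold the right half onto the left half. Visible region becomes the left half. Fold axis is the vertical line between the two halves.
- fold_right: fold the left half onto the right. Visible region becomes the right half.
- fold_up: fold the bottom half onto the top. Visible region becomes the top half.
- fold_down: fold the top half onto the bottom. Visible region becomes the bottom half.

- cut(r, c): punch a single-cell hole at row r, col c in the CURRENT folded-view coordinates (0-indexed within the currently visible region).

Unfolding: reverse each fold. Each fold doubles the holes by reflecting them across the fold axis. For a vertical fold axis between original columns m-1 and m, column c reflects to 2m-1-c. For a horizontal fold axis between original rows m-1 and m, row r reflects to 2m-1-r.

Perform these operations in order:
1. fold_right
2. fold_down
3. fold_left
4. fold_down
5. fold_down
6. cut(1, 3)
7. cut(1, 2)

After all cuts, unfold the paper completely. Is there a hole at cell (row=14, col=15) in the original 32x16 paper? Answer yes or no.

Op 1 fold_right: fold axis v@8; visible region now rows[0,32) x cols[8,16) = 32x8
Op 2 fold_down: fold axis h@16; visible region now rows[16,32) x cols[8,16) = 16x8
Op 3 fold_left: fold axis v@12; visible region now rows[16,32) x cols[8,12) = 16x4
Op 4 fold_down: fold axis h@24; visible region now rows[24,32) x cols[8,12) = 8x4
Op 5 fold_down: fold axis h@28; visible region now rows[28,32) x cols[8,12) = 4x4
Op 6 cut(1, 3): punch at orig (29,11); cuts so far [(29, 11)]; region rows[28,32) x cols[8,12) = 4x4
Op 7 cut(1, 2): punch at orig (29,10); cuts so far [(29, 10), (29, 11)]; region rows[28,32) x cols[8,12) = 4x4
Unfold 1 (reflect across h@28): 4 holes -> [(26, 10), (26, 11), (29, 10), (29, 11)]
Unfold 2 (reflect across h@24): 8 holes -> [(18, 10), (18, 11), (21, 10), (21, 11), (26, 10), (26, 11), (29, 10), (29, 11)]
Unfold 3 (reflect across v@12): 16 holes -> [(18, 10), (18, 11), (18, 12), (18, 13), (21, 10), (21, 11), (21, 12), (21, 13), (26, 10), (26, 11), (26, 12), (26, 13), (29, 10), (29, 11), (29, 12), (29, 13)]
Unfold 4 (reflect across h@16): 32 holes -> [(2, 10), (2, 11), (2, 12), (2, 13), (5, 10), (5, 11), (5, 12), (5, 13), (10, 10), (10, 11), (10, 12), (10, 13), (13, 10), (13, 11), (13, 12), (13, 13), (18, 10), (18, 11), (18, 12), (18, 13), (21, 10), (21, 11), (21, 12), (21, 13), (26, 10), (26, 11), (26, 12), (26, 13), (29, 10), (29, 11), (29, 12), (29, 13)]
Unfold 5 (reflect across v@8): 64 holes -> [(2, 2), (2, 3), (2, 4), (2, 5), (2, 10), (2, 11), (2, 12), (2, 13), (5, 2), (5, 3), (5, 4), (5, 5), (5, 10), (5, 11), (5, 12), (5, 13), (10, 2), (10, 3), (10, 4), (10, 5), (10, 10), (10, 11), (10, 12), (10, 13), (13, 2), (13, 3), (13, 4), (13, 5), (13, 10), (13, 11), (13, 12), (13, 13), (18, 2), (18, 3), (18, 4), (18, 5), (18, 10), (18, 11), (18, 12), (18, 13), (21, 2), (21, 3), (21, 4), (21, 5), (21, 10), (21, 11), (21, 12), (21, 13), (26, 2), (26, 3), (26, 4), (26, 5), (26, 10), (26, 11), (26, 12), (26, 13), (29, 2), (29, 3), (29, 4), (29, 5), (29, 10), (29, 11), (29, 12), (29, 13)]
Holes: [(2, 2), (2, 3), (2, 4), (2, 5), (2, 10), (2, 11), (2, 12), (2, 13), (5, 2), (5, 3), (5, 4), (5, 5), (5, 10), (5, 11), (5, 12), (5, 13), (10, 2), (10, 3), (10, 4), (10, 5), (10, 10), (10, 11), (10, 12), (10, 13), (13, 2), (13, 3), (13, 4), (13, 5), (13, 10), (13, 11), (13, 12), (13, 13), (18, 2), (18, 3), (18, 4), (18, 5), (18, 10), (18, 11), (18, 12), (18, 13), (21, 2), (21, 3), (21, 4), (21, 5), (21, 10), (21, 11), (21, 12), (21, 13), (26, 2), (26, 3), (26, 4), (26, 5), (26, 10), (26, 11), (26, 12), (26, 13), (29, 2), (29, 3), (29, 4), (29, 5), (29, 10), (29, 11), (29, 12), (29, 13)]

Answer: no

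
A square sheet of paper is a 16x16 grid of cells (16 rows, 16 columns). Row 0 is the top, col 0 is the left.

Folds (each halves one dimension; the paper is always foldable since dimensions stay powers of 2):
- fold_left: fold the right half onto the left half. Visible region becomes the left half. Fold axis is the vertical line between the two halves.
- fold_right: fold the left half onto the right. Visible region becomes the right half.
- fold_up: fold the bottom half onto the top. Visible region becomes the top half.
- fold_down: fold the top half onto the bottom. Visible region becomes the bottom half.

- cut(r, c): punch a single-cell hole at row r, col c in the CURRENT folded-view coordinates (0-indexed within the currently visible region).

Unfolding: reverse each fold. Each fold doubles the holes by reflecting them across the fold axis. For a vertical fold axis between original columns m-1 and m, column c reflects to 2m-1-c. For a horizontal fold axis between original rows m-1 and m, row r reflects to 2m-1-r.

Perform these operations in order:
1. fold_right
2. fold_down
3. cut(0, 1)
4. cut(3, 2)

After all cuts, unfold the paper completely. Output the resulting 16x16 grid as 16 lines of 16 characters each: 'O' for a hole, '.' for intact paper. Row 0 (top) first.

Op 1 fold_right: fold axis v@8; visible region now rows[0,16) x cols[8,16) = 16x8
Op 2 fold_down: fold axis h@8; visible region now rows[8,16) x cols[8,16) = 8x8
Op 3 cut(0, 1): punch at orig (8,9); cuts so far [(8, 9)]; region rows[8,16) x cols[8,16) = 8x8
Op 4 cut(3, 2): punch at orig (11,10); cuts so far [(8, 9), (11, 10)]; region rows[8,16) x cols[8,16) = 8x8
Unfold 1 (reflect across h@8): 4 holes -> [(4, 10), (7, 9), (8, 9), (11, 10)]
Unfold 2 (reflect across v@8): 8 holes -> [(4, 5), (4, 10), (7, 6), (7, 9), (8, 6), (8, 9), (11, 5), (11, 10)]

Answer: ................
................
................
................
.....O....O.....
................
................
......O..O......
......O..O......
................
................
.....O....O.....
................
................
................
................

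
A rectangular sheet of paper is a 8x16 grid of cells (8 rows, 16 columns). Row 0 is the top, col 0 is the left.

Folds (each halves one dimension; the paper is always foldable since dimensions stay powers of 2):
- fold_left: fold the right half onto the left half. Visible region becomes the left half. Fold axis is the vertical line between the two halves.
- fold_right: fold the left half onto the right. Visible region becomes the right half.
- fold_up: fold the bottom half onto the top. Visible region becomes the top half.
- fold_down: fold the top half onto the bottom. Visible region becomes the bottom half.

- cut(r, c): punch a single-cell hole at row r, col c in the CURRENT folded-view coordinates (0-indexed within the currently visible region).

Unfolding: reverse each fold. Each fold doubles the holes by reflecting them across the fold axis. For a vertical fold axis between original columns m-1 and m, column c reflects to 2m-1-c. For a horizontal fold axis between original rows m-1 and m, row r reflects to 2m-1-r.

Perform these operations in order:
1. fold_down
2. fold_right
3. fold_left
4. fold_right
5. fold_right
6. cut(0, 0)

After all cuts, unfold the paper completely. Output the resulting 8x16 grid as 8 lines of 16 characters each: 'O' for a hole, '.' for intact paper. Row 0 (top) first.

Op 1 fold_down: fold axis h@4; visible region now rows[4,8) x cols[0,16) = 4x16
Op 2 fold_right: fold axis v@8; visible region now rows[4,8) x cols[8,16) = 4x8
Op 3 fold_left: fold axis v@12; visible region now rows[4,8) x cols[8,12) = 4x4
Op 4 fold_right: fold axis v@10; visible region now rows[4,8) x cols[10,12) = 4x2
Op 5 fold_right: fold axis v@11; visible region now rows[4,8) x cols[11,12) = 4x1
Op 6 cut(0, 0): punch at orig (4,11); cuts so far [(4, 11)]; region rows[4,8) x cols[11,12) = 4x1
Unfold 1 (reflect across v@11): 2 holes -> [(4, 10), (4, 11)]
Unfold 2 (reflect across v@10): 4 holes -> [(4, 8), (4, 9), (4, 10), (4, 11)]
Unfold 3 (reflect across v@12): 8 holes -> [(4, 8), (4, 9), (4, 10), (4, 11), (4, 12), (4, 13), (4, 14), (4, 15)]
Unfold 4 (reflect across v@8): 16 holes -> [(4, 0), (4, 1), (4, 2), (4, 3), (4, 4), (4, 5), (4, 6), (4, 7), (4, 8), (4, 9), (4, 10), (4, 11), (4, 12), (4, 13), (4, 14), (4, 15)]
Unfold 5 (reflect across h@4): 32 holes -> [(3, 0), (3, 1), (3, 2), (3, 3), (3, 4), (3, 5), (3, 6), (3, 7), (3, 8), (3, 9), (3, 10), (3, 11), (3, 12), (3, 13), (3, 14), (3, 15), (4, 0), (4, 1), (4, 2), (4, 3), (4, 4), (4, 5), (4, 6), (4, 7), (4, 8), (4, 9), (4, 10), (4, 11), (4, 12), (4, 13), (4, 14), (4, 15)]

Answer: ................
................
................
OOOOOOOOOOOOOOOO
OOOOOOOOOOOOOOOO
................
................
................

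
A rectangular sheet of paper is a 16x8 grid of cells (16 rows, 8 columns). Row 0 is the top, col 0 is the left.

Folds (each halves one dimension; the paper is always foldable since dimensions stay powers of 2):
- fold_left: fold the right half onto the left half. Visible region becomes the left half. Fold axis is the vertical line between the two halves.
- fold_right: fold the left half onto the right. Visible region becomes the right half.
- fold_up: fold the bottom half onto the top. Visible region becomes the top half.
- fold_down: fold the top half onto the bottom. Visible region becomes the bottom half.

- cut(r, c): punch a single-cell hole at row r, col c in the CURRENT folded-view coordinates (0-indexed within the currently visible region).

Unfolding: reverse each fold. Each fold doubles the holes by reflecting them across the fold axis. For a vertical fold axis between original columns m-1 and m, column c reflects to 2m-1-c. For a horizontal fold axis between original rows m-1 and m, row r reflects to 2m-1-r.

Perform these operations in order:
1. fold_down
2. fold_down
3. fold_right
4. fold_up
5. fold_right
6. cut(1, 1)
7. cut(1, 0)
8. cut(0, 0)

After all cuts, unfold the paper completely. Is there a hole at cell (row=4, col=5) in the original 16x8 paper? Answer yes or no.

Op 1 fold_down: fold axis h@8; visible region now rows[8,16) x cols[0,8) = 8x8
Op 2 fold_down: fold axis h@12; visible region now rows[12,16) x cols[0,8) = 4x8
Op 3 fold_right: fold axis v@4; visible region now rows[12,16) x cols[4,8) = 4x4
Op 4 fold_up: fold axis h@14; visible region now rows[12,14) x cols[4,8) = 2x4
Op 5 fold_right: fold axis v@6; visible region now rows[12,14) x cols[6,8) = 2x2
Op 6 cut(1, 1): punch at orig (13,7); cuts so far [(13, 7)]; region rows[12,14) x cols[6,8) = 2x2
Op 7 cut(1, 0): punch at orig (13,6); cuts so far [(13, 6), (13, 7)]; region rows[12,14) x cols[6,8) = 2x2
Op 8 cut(0, 0): punch at orig (12,6); cuts so far [(12, 6), (13, 6), (13, 7)]; region rows[12,14) x cols[6,8) = 2x2
Unfold 1 (reflect across v@6): 6 holes -> [(12, 5), (12, 6), (13, 4), (13, 5), (13, 6), (13, 7)]
Unfold 2 (reflect across h@14): 12 holes -> [(12, 5), (12, 6), (13, 4), (13, 5), (13, 6), (13, 7), (14, 4), (14, 5), (14, 6), (14, 7), (15, 5), (15, 6)]
Unfold 3 (reflect across v@4): 24 holes -> [(12, 1), (12, 2), (12, 5), (12, 6), (13, 0), (13, 1), (13, 2), (13, 3), (13, 4), (13, 5), (13, 6), (13, 7), (14, 0), (14, 1), (14, 2), (14, 3), (14, 4), (14, 5), (14, 6), (14, 7), (15, 1), (15, 2), (15, 5), (15, 6)]
Unfold 4 (reflect across h@12): 48 holes -> [(8, 1), (8, 2), (8, 5), (8, 6), (9, 0), (9, 1), (9, 2), (9, 3), (9, 4), (9, 5), (9, 6), (9, 7), (10, 0), (10, 1), (10, 2), (10, 3), (10, 4), (10, 5), (10, 6), (10, 7), (11, 1), (11, 2), (11, 5), (11, 6), (12, 1), (12, 2), (12, 5), (12, 6), (13, 0), (13, 1), (13, 2), (13, 3), (13, 4), (13, 5), (13, 6), (13, 7), (14, 0), (14, 1), (14, 2), (14, 3), (14, 4), (14, 5), (14, 6), (14, 7), (15, 1), (15, 2), (15, 5), (15, 6)]
Unfold 5 (reflect across h@8): 96 holes -> [(0, 1), (0, 2), (0, 5), (0, 6), (1, 0), (1, 1), (1, 2), (1, 3), (1, 4), (1, 5), (1, 6), (1, 7), (2, 0), (2, 1), (2, 2), (2, 3), (2, 4), (2, 5), (2, 6), (2, 7), (3, 1), (3, 2), (3, 5), (3, 6), (4, 1), (4, 2), (4, 5), (4, 6), (5, 0), (5, 1), (5, 2), (5, 3), (5, 4), (5, 5), (5, 6), (5, 7), (6, 0), (6, 1), (6, 2), (6, 3), (6, 4), (6, 5), (6, 6), (6, 7), (7, 1), (7, 2), (7, 5), (7, 6), (8, 1), (8, 2), (8, 5), (8, 6), (9, 0), (9, 1), (9, 2), (9, 3), (9, 4), (9, 5), (9, 6), (9, 7), (10, 0), (10, 1), (10, 2), (10, 3), (10, 4), (10, 5), (10, 6), (10, 7), (11, 1), (11, 2), (11, 5), (11, 6), (12, 1), (12, 2), (12, 5), (12, 6), (13, 0), (13, 1), (13, 2), (13, 3), (13, 4), (13, 5), (13, 6), (13, 7), (14, 0), (14, 1), (14, 2), (14, 3), (14, 4), (14, 5), (14, 6), (14, 7), (15, 1), (15, 2), (15, 5), (15, 6)]
Holes: [(0, 1), (0, 2), (0, 5), (0, 6), (1, 0), (1, 1), (1, 2), (1, 3), (1, 4), (1, 5), (1, 6), (1, 7), (2, 0), (2, 1), (2, 2), (2, 3), (2, 4), (2, 5), (2, 6), (2, 7), (3, 1), (3, 2), (3, 5), (3, 6), (4, 1), (4, 2), (4, 5), (4, 6), (5, 0), (5, 1), (5, 2), (5, 3), (5, 4), (5, 5), (5, 6), (5, 7), (6, 0), (6, 1), (6, 2), (6, 3), (6, 4), (6, 5), (6, 6), (6, 7), (7, 1), (7, 2), (7, 5), (7, 6), (8, 1), (8, 2), (8, 5), (8, 6), (9, 0), (9, 1), (9, 2), (9, 3), (9, 4), (9, 5), (9, 6), (9, 7), (10, 0), (10, 1), (10, 2), (10, 3), (10, 4), (10, 5), (10, 6), (10, 7), (11, 1), (11, 2), (11, 5), (11, 6), (12, 1), (12, 2), (12, 5), (12, 6), (13, 0), (13, 1), (13, 2), (13, 3), (13, 4), (13, 5), (13, 6), (13, 7), (14, 0), (14, 1), (14, 2), (14, 3), (14, 4), (14, 5), (14, 6), (14, 7), (15, 1), (15, 2), (15, 5), (15, 6)]

Answer: yes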